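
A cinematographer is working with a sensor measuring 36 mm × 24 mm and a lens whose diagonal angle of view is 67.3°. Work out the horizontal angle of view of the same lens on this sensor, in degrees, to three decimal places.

57.961°

Sensor diagonal = √(36² + 24²) = √1872.0000 ≈ 43.2666 mm.
From the diagonal AOV: f = 43.2666 / (2·tan(33.65°)) = 43.2666 / 1.33131 ≈ 32.4992 mm.
Horizontal AOV = 2·arctan(36 / (2 × 32.4992)) = 2·arctan(0.55386) ≈ 57.9606°.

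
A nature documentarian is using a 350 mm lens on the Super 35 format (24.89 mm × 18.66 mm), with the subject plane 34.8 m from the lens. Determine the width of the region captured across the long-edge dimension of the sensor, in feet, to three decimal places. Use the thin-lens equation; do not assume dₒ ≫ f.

dₒ: 34.8 m = 34800 mm.
Similar triangles through the lens centre give W/dₒ = w/dᵢ; with 1/f = 1/dₒ + 1/dᵢ this gives W = w·(dₒ − f)/f.
W = 24.89 mm × (34800 − 350) / 350 = 24.89 × 98.4286 ≈ 2449.887 mm = 2449.887/304.8 ft = 8.03769 ft.

8.038 ft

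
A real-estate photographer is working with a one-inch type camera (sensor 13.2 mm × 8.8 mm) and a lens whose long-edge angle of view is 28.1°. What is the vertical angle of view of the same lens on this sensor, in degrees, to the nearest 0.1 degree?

18.9°

From the long-edge AOV: f = 13.2 / (2·tan(14.05°)) = 13.2 / 0.50051 ≈ 26.3731 mm.
Vertical AOV = 2·arctan(8.8 / (2 × 26.3731)) = 2·arctan(0.16684) ≈ 18.9436°.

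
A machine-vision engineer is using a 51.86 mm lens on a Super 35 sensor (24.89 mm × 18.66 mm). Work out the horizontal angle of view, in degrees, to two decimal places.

26.99°

Angle of view α = 2·arctan(w/2f) with w = 24.89 mm and f = 51.86 mm.
w/2f = 0.23997; arctan(0.23997) ≈ 13.4943°, so α ≈ 26.9885°.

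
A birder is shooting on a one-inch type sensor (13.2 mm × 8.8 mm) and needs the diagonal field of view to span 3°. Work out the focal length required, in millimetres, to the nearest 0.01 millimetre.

Sensor diagonal = √(13.2² + 8.8²) = √251.6800 ≈ 15.8644 mm.
From α = 2·arctan(d/2f) we get f = d / (2·tan(α/2)).
With d = 15.8644 mm and α/2 = 1.5°, tan(α/2) ≈ 0.02619, so f ≈ 15.8644 / 0.05237 ≈ 302.9190 mm.

302.92 mm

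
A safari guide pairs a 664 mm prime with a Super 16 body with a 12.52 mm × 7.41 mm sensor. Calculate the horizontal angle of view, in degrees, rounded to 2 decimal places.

Angle of view α = 2·arctan(w/2f) with w = 12.52 mm and f = 664 mm.
w/2f = 0.00943; arctan(0.00943) ≈ 0.5402°, so α ≈ 1.0803°.

1.08°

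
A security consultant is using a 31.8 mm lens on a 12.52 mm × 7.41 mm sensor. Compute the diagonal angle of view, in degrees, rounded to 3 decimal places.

Sensor diagonal = √(12.52² + 7.41²) = √211.6585 ≈ 14.5485 mm.
Angle of view α = 2·arctan(d/2f) with d = 14.5485 mm and f = 31.8 mm.
d/2f = 0.22875; arctan(0.22875) ≈ 12.8847°, so α ≈ 25.7694°.

25.769°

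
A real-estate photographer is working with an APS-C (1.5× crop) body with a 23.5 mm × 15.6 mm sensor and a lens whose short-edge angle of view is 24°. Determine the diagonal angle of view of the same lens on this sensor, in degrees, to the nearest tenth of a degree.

42.0°

From the short-edge AOV: f = 15.6 / (2·tan(12°)) = 15.6 / 0.42511 ≈ 36.6961 mm.
Sensor diagonal = √(23.5² + 15.6²) = √795.6100 ≈ 28.2066 mm.
Diagonal AOV = 2·arctan(28.2066 / (2 × 36.6961)) = 2·arctan(0.38433) ≈ 42.0462°.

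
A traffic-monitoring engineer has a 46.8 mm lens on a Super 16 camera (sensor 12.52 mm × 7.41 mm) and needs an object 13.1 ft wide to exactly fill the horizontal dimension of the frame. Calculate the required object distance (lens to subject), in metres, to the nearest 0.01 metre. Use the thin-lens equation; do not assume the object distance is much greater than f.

14.97 m

W: 13.1 ft × 304.8 mm/ft = 3992.88 mm.
Magnification m = w/W = dᵢ/dₒ; combined with 1/f = 1/dₒ + 1/dᵢ this gives dₒ = f·(1 + W/w).
dₒ = 46.8 mm × (1 + 3992.88/12.52) = 46.8 × 319.9201 ≈ 14972.262 mm = 14.9723 m.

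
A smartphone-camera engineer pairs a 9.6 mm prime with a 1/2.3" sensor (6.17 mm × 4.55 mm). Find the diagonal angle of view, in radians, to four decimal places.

Sensor diagonal = √(6.17² + 4.55²) = √58.7714 ≈ 7.6663 mm.
Angle of view α = 2·arctan(d/2f) with d = 7.6663 mm and f = 9.6 mm.
d/2f = 0.39928; arctan(0.39928) ≈ 0.3799 rad, so α ≈ 0.7598 rad.

0.7598 rad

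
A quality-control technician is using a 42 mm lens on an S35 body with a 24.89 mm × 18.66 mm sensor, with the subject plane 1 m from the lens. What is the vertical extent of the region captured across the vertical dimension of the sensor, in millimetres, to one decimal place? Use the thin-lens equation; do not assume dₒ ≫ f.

dₒ: 1 m = 1000 mm.
Similar triangles through the lens centre give W/dₒ = h/dᵢ; with 1/f = 1/dₒ + 1/dᵢ this gives W = h·(dₒ − f)/f.
W = 18.66 mm × (1000 − 42) / 42 = 18.66 × 22.8095 ≈ 425.626 mm.

425.6 mm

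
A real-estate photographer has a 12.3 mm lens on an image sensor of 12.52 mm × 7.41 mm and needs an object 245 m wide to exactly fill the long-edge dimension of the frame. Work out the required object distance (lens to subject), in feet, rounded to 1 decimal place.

789.7 ft

W: 245 m = 245000 mm.
Magnification m = w/W = dᵢ/dₒ; combined with 1/f = 1/dₒ + 1/dᵢ this gives dₒ = f·(1 + W/w).
dₒ = 12.3 mm × (1 + 245000/12.52) = 12.3 × 19569.6901 ≈ 240707.188 mm = 240707.188/304.8 ft = 789.722 ft.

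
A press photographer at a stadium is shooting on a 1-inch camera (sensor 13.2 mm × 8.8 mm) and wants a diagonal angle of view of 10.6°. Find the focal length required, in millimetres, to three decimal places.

Sensor diagonal = √(13.2² + 8.8²) = √251.6800 ≈ 15.8644 mm.
From α = 2·arctan(d/2f) we get f = d / (2·tan(α/2)).
With d = 15.8644 mm and α/2 = 5.3°, tan(α/2) ≈ 0.09277, so f ≈ 15.8644 / 0.18553 ≈ 85.5067 mm.

85.507 mm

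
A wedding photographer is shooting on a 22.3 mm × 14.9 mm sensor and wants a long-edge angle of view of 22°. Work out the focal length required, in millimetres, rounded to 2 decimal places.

57.36 mm

From α = 2·arctan(w/2f) we get f = w / (2·tan(α/2)).
With w = 22.3 mm and α/2 = 11°, tan(α/2) ≈ 0.19438, so f ≈ 22.3 / 0.38876 ≈ 57.3618 mm.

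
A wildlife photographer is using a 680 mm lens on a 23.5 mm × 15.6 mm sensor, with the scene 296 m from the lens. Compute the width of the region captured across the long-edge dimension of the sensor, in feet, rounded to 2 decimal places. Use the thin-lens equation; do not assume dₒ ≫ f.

dₒ: 296 m = 296000 mm.
Similar triangles through the lens centre give W/dₒ = w/dᵢ; with 1/f = 1/dₒ + 1/dᵢ this gives W = w·(dₒ − f)/f.
W = 23.5 mm × (296000 − 680) / 680 = 23.5 × 434.2941 ≈ 10205.912 mm = 10205.912/304.8 ft = 33.484 ft.

33.48 ft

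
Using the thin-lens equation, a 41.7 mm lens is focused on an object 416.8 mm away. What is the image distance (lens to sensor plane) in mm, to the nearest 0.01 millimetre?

46.34 mm

1/dᵢ = 1/f − 1/dₒ = 1/41.7 − 1/416.8 = 0.0215816 mm⁻¹.
dᵢ = 1/0.0215816 ≈ 46.3358 mm.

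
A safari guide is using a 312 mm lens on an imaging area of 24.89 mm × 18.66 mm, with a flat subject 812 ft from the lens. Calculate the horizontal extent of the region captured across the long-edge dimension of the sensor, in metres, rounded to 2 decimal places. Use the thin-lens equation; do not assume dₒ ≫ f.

19.72 m

dₒ: 812 ft × 304.8 mm/ft = 247497.59 mm.
Similar triangles through the lens centre give W/dₒ = w/dᵢ; with 1/f = 1/dₒ + 1/dᵢ this gives W = w·(dₒ − f)/f.
W = 24.89 mm × (247498 − 312) / 312 = 24.89 × 792.2615 ≈ 19719.389 mm = 19.7194 m.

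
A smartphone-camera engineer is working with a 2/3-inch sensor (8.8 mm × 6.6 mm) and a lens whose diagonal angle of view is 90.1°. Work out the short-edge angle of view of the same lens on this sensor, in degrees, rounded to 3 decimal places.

Sensor diagonal = √(8.8² + 6.6²) = √121.0000 ≈ 11.0000 mm.
From the diagonal AOV: f = 11.0000 / (2·tan(45.05°)) = 11.0000 / 2.00349 ≈ 5.4904 mm.
Short-edge AOV = 2·arctan(6.6 / (2 × 5.4904)) = 2·arctan(0.60105) ≈ 62.0158°.

62.016°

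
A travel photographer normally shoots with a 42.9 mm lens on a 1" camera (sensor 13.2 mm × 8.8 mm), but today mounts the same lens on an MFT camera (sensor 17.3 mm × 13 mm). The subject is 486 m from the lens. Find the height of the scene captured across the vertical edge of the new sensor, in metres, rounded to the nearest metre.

The focal length stays 42.9 mm; the relevant sensor dimension is now h = 13 mm. Object distance dₒ = 486 m = 486000 mm.
Thin-lens field height W = h·(dₒ − f)/f = 13 × (486000 − 42.9)/42.9 ≈ 147259.727 mm = 147.26 m.

147 m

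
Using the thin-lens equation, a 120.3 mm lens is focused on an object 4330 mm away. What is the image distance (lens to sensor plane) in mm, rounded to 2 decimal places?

1/dᵢ = 1/f − 1/dₒ = 1/120.3 − 1/4330 = 0.0080816 mm⁻¹.
dᵢ = 1/0.0080816 ≈ 123.7378 mm.

123.74 mm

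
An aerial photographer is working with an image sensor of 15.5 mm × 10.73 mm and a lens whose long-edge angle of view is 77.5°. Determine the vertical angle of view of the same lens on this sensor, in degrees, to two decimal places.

58.11°

From the long-edge AOV: f = 15.5 / (2·tan(38.75°)) = 15.5 / 1.60517 ≈ 9.6563 mm.
Vertical AOV = 2·arctan(10.73 / (2 × 9.6563)) = 2·arctan(0.55560) ≈ 58.1127°.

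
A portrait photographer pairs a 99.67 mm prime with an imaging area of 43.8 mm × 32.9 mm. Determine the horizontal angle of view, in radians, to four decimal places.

Angle of view α = 2·arctan(w/2f) with w = 43.8 mm and f = 99.67 mm.
w/2f = 0.21973; arctan(0.21973) ≈ 0.2163 rad, so α ≈ 0.4326 rad.

0.4326 rad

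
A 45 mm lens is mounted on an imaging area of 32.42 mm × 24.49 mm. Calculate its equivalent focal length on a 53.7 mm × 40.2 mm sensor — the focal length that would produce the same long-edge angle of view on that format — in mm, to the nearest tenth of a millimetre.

74.5 mm

Equal angle of view means equal width/f ratio, so f₂ = f₁ · (width₂/width₁) = 45 × 53.7/32.42.
f₂ = 45 × 1.65638 ≈ 74.537 mm.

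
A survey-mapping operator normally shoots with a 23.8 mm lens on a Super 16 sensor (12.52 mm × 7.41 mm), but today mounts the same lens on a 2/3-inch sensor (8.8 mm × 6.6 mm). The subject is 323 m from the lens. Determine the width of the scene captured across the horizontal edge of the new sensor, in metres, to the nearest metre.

The focal length stays 23.8 mm; the relevant sensor dimension is now w = 8.8 mm. Object distance dₒ = 323 m = 323000 mm.
Thin-lens field width W = w·(dₒ − f)/f = 8.8 × (323000 − 23.8)/23.8 ≈ 119419.771 mm = 119.42 m.

119 m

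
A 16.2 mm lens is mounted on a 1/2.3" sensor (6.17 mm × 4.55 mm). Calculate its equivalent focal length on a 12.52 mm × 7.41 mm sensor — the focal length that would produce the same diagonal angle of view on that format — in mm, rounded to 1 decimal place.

30.7 mm

Sensor diagonal = √(6.17² + 4.55²) = √58.7714 ≈ 7.6663 mm.
Sensor diagonal = √(12.52² + 7.41²) = √211.6585 ≈ 14.5485 mm.
Equal angle of view means equal diagonal/f ratio, so f₂ = f₁ · (diagonal₂/diagonal₁) = 16.2 × 14.5485/7.6663.
f₂ = 16.2 × 1.89773 ≈ 30.743 mm.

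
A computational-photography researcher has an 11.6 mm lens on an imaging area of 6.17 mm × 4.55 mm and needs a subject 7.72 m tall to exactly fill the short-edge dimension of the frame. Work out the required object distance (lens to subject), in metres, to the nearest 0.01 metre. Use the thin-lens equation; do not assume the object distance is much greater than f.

19.69 m

W: 7.72 m = 7720 mm.
Magnification m = h/W = dᵢ/dₒ; combined with 1/f = 1/dₒ + 1/dᵢ this gives dₒ = f·(1 + W/h).
dₒ = 11.6 mm × (1 + 7720/4.55) = 11.6 × 1697.7033 ≈ 19693.358 mm = 19.6934 m.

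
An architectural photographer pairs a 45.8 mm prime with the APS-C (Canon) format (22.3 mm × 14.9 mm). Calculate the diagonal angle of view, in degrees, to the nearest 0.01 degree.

Sensor diagonal = √(22.3² + 14.9²) = √719.3000 ≈ 26.8198 mm.
Angle of view α = 2·arctan(d/2f) with d = 26.8198 mm and f = 45.8 mm.
d/2f = 0.29279; arctan(0.29279) ≈ 16.3196°, so α ≈ 32.6392°.

32.64°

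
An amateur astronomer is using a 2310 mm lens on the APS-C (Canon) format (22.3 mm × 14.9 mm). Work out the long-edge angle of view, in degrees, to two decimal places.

Angle of view α = 2·arctan(w/2f) with w = 22.3 mm and f = 2310 mm.
w/2f = 0.00483; arctan(0.00483) ≈ 0.2766°, so α ≈ 0.5531°.

0.55°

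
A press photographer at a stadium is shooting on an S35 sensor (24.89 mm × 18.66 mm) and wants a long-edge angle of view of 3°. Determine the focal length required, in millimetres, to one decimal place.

475.3 mm

From α = 2·arctan(w/2f) we get f = w / (2·tan(α/2)).
With w = 24.89 mm and α/2 = 1.5°, tan(α/2) ≈ 0.02619, so f ≈ 24.89 / 0.05237 ≈ 475.2554 mm.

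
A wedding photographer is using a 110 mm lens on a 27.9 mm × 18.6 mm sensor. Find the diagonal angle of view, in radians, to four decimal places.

0.3025 rad

Sensor diagonal = √(27.9² + 18.6²) = √1124.3700 ≈ 33.5316 mm.
Angle of view α = 2·arctan(d/2f) with d = 33.5316 mm and f = 110 mm.
d/2f = 0.15242; arctan(0.15242) ≈ 0.1513 rad, so α ≈ 0.3025 rad.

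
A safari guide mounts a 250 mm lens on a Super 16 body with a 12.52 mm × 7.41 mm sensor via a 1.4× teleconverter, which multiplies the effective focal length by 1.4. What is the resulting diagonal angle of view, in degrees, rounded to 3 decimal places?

2.381°

Effective focal length f = 250 × 1.4 = 350 mm.
Sensor diagonal = √(12.52² + 7.41²) = √211.6585 ≈ 14.5485 mm.
α = 2·arctan(14.548 / (2 × 350)) = 2·arctan(0.02078) ≈ 2.3813°.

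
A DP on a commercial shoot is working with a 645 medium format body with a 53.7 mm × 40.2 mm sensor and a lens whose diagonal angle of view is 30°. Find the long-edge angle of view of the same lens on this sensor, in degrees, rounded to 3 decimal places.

24.213°

Sensor diagonal = √(53.7² + 40.2²) = √4499.7300 ≈ 67.0800 mm.
From the diagonal AOV: f = 67.0800 / (2·tan(15°)) = 67.0800 / 0.53590 ≈ 125.1730 mm.
Long-edge AOV = 2·arctan(53.7 / (2 × 125.1730)) = 2·arctan(0.21450) ≈ 24.2133°.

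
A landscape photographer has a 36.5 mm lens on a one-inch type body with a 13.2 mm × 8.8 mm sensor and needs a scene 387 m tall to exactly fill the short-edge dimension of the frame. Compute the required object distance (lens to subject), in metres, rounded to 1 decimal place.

W: 387 m = 387000 mm.
Magnification m = h/W = dᵢ/dₒ; combined with 1/f = 1/dₒ + 1/dᵢ this gives dₒ = f·(1 + W/h).
dₒ = 36.5 mm × (1 + 387000/8.8) = 36.5 × 43978.2727 ≈ 1605206.955 mm = 1605.21 m.

1605.2 m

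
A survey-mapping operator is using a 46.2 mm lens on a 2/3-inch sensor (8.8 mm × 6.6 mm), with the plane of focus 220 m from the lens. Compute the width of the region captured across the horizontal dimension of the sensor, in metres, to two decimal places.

dₒ: 220 m = 220000 mm.
Similar triangles through the lens centre give W/dₒ = w/dᵢ; with 1/f = 1/dₒ + 1/dᵢ this gives W = w·(dₒ − f)/f.
W = 8.8 mm × (220000 − 46.2) / 46.2 = 8.8 × 4760.9048 ≈ 41895.962 mm = 41.896 m.

41.90 m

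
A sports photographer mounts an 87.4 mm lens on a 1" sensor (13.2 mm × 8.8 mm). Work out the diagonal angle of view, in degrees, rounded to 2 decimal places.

10.37°

Sensor diagonal = √(13.2² + 8.8²) = √251.6800 ≈ 15.8644 mm.
Angle of view α = 2·arctan(d/2f) with d = 15.8644 mm and f = 87.4 mm.
d/2f = 0.09076; arctan(0.09076) ≈ 5.1858°, so α ≈ 10.3716°.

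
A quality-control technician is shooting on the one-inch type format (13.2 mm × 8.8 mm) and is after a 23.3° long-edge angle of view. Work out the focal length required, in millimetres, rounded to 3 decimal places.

32.011 mm

From α = 2·arctan(w/2f) we get f = w / (2·tan(α/2)).
With w = 13.2 mm and α/2 = 11.65°, tan(α/2) ≈ 0.20618, so f ≈ 13.2 / 0.41236 ≈ 32.0108 mm.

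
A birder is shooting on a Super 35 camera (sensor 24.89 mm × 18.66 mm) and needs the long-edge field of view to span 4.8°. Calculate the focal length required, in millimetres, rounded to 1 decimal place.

296.9 mm

From α = 2·arctan(w/2f) we get f = w / (2·tan(α/2)).
With w = 24.89 mm and α/2 = 2.4°, tan(α/2) ≈ 0.04191, so f ≈ 24.89 / 0.08382 ≈ 296.9287 mm.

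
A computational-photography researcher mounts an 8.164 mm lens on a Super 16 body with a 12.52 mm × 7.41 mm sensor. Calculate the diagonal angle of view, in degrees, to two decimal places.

83.40°

Sensor diagonal = √(12.52² + 7.41²) = √211.6585 ≈ 14.5485 mm.
Angle of view α = 2·arctan(d/2f) with d = 14.5485 mm and f = 8.164 mm.
d/2f = 0.89101; arctan(0.89101) ≈ 41.7015°, so α ≈ 83.4030°.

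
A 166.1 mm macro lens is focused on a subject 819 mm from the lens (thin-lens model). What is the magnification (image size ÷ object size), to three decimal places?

0.254×

Thin lens: 1/f = 1/dₒ + 1/dᵢ → 1/dᵢ = 1/166.1 − 1/819 = 0.0047995 mm⁻¹, so dᵢ ≈ 208.3564 mm.
Magnification m = dᵢ/dₒ = 208.3564/819 ≈ 0.25440.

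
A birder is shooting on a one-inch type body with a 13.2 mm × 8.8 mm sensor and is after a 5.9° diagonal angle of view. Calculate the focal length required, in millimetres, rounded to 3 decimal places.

153.926 mm

Sensor diagonal = √(13.2² + 8.8²) = √251.6800 ≈ 15.8644 mm.
From α = 2·arctan(d/2f) we get f = d / (2·tan(α/2)).
With d = 15.8644 mm and α/2 = 2.95°, tan(α/2) ≈ 0.05153, so f ≈ 15.8644 / 0.10307 ≈ 153.9256 mm.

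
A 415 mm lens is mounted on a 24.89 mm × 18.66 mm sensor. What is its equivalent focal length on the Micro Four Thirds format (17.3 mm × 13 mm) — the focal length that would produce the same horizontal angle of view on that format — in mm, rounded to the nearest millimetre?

288 mm

Equal angle of view means equal width/f ratio, so f₂ = f₁ · (width₂/width₁) = 415 × 17.3/24.89.
f₂ = 415 × 0.69506 ≈ 288.449 mm.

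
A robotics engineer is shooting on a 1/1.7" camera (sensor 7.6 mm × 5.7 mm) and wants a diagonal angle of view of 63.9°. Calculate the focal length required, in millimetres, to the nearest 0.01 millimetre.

Sensor diagonal = √(7.6² + 5.7²) = √90.2500 ≈ 9.5000 mm.
From α = 2·arctan(d/2f) we get f = d / (2·tan(α/2)).
With d = 9.5000 mm and α/2 = 31.95°, tan(α/2) ≈ 0.62366, so f ≈ 9.5000 / 1.24731 ≈ 7.6164 mm.

7.62 mm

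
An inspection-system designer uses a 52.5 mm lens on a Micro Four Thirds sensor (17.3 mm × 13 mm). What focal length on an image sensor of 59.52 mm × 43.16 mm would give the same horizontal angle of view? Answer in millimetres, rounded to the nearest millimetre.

Equal angle of view means equal width/f ratio, so f₂ = f₁ · (width₂/width₁) = 52.5 × 59.52/17.3.
f₂ = 52.5 × 3.44046 ≈ 180.624 mm.

181 mm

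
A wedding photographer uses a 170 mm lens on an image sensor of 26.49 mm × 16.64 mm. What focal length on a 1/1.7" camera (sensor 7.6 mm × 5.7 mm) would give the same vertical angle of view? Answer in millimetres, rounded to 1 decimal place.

Equal angle of view means equal height/f ratio, so f₂ = f₁ · (height₂/height₁) = 170 × 5.7/16.64.
f₂ = 170 × 0.34255 ≈ 58.233 mm.

58.2 mm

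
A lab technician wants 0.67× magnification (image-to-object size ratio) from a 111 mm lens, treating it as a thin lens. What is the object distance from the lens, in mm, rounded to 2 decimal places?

276.67 mm

With m = dᵢ/dₒ and 1/f = 1/dₒ + 1/dᵢ, substituting dᵢ = m·dₒ gives 1/f = (1 + 1/m)/dₒ, hence dₒ = f·(1 + 1/m).
dₒ = 111 × (1 + 1/0.67) = 111 × 2.49254 ≈ 276.672 mm.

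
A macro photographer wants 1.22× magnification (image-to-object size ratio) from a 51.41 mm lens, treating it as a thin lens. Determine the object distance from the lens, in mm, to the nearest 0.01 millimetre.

93.55 mm

With m = dᵢ/dₒ and 1/f = 1/dₒ + 1/dᵢ, substituting dᵢ = m·dₒ gives 1/f = (1 + 1/m)/dₒ, hence dₒ = f·(1 + 1/m).
dₒ = 51.41 × (1 + 1/1.22) = 51.41 × 1.81967 ≈ 93.549 mm.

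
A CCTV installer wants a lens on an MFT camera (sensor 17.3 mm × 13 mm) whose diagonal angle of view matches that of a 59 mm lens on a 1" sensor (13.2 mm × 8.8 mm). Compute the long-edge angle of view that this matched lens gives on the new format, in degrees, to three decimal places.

12.269°

Sensor diagonal = √(13.2² + 8.8²) = √251.6800 ≈ 15.8644 mm.
Sensor diagonal = √(17.3² + 13²) = √468.2900 ≈ 21.6400 mm.
Equal diagonal AOV ⇒ f₂ = f₁ · 21.6400/15.8644 = 59 × 1.36406 ≈ 80.4795 mm.
Long-edge AOV on the new format = 2·arctan(17.3 / (2 × 80.4795)) = 2·arctan(0.10748) ≈ 12.2693°.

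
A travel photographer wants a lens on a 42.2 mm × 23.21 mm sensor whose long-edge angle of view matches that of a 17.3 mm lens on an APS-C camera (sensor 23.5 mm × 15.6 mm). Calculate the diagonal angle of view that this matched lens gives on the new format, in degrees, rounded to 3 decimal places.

75.561°

Equal long-edge AOV ⇒ f₂ = f₁ · 42.2/23.5 = 17.3 × 1.79574 ≈ 31.0664 mm.
Sensor diagonal = √(42.2² + 23.21²) = √2319.5441 ≈ 48.1616 mm.
Diagonal AOV on the new format = 2·arctan(48.1616 / (2 × 31.0664)) = 2·arctan(0.77514) ≈ 75.5615°.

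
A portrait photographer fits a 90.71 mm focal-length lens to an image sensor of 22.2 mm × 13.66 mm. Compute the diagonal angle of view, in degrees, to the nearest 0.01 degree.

16.35°

Sensor diagonal = √(22.2² + 13.66²) = √679.4356 ≈ 26.0660 mm.
Angle of view α = 2·arctan(d/2f) with d = 26.0660 mm and f = 90.71 mm.
d/2f = 0.14368; arctan(0.14368) ≈ 8.1762°, so α ≈ 16.3523°.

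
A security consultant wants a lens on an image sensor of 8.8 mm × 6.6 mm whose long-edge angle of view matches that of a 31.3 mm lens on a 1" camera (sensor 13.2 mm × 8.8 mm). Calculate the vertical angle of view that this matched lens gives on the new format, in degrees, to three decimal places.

17.973°

Equal long-edge AOV ⇒ f₂ = f₁ · 8.8/13.2 = 31.3 × 0.66667 ≈ 20.8667 mm.
Vertical AOV on the new format = 2·arctan(6.6 / (2 × 20.8667)) = 2·arctan(0.15815) ≈ 17.9735°.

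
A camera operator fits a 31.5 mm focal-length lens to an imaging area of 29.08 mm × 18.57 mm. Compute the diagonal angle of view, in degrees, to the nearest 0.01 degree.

Sensor diagonal = √(29.08² + 18.57²) = √1190.4913 ≈ 34.5035 mm.
Angle of view α = 2·arctan(d/2f) with d = 34.5035 mm and f = 31.5 mm.
d/2f = 0.54767; arctan(0.54767) ≈ 28.7084°, so α ≈ 57.4168°.

57.42°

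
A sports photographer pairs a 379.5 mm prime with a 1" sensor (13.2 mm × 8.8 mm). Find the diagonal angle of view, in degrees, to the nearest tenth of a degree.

Sensor diagonal = √(13.2² + 8.8²) = √251.6800 ≈ 15.8644 mm.
Angle of view α = 2·arctan(d/2f) with d = 15.8644 mm and f = 379.5 mm.
d/2f = 0.02090; arctan(0.02090) ≈ 1.1974°, so α ≈ 2.3948°.

2.4°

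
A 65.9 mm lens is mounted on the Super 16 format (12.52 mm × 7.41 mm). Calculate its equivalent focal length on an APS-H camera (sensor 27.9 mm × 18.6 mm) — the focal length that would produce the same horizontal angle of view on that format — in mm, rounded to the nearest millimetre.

Equal angle of view means equal width/f ratio, so f₂ = f₁ · (width₂/width₁) = 65.9 × 27.9/12.52.
f₂ = 65.9 × 2.22843 ≈ 146.854 mm.

147 mm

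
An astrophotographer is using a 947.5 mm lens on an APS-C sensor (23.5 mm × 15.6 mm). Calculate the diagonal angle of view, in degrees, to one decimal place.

Sensor diagonal = √(23.5² + 15.6²) = √795.6100 ≈ 28.2066 mm.
Angle of view α = 2·arctan(d/2f) with d = 28.2066 mm and f = 947.5 mm.
d/2f = 0.01488; arctan(0.01488) ≈ 0.8528°, so α ≈ 1.7055°.

1.7°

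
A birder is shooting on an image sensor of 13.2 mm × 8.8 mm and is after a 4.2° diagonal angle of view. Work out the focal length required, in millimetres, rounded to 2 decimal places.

216.32 mm

Sensor diagonal = √(13.2² + 8.8²) = √251.6800 ≈ 15.8644 mm.
From α = 2·arctan(d/2f) we get f = d / (2·tan(α/2)).
With d = 15.8644 mm and α/2 = 2.1°, tan(α/2) ≈ 0.03667, so f ≈ 15.8644 / 0.07334 ≈ 216.3232 mm.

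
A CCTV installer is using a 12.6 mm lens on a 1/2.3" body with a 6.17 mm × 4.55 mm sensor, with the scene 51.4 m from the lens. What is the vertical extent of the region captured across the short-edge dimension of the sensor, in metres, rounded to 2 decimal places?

dₒ: 51.4 m = 51400 mm.
Similar triangles through the lens centre give W/dₒ = h/dᵢ; with 1/f = 1/dₒ + 1/dᵢ this gives W = h·(dₒ − f)/f.
W = 4.55 mm × (51400 − 12.6) / 12.6 = 4.55 × 4078.3651 ≈ 18556.561 mm = 18.5566 m.

18.56 m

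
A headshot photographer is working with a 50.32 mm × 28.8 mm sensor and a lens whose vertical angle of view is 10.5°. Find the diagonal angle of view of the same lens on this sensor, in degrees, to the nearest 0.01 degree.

From the vertical AOV: f = 28.8 / (2·tan(5.25°)) = 28.8 / 0.18377 ≈ 156.7141 mm.
Sensor diagonal = √(50.32² + 28.8²) = √3361.5424 ≈ 57.9788 mm.
Diagonal AOV = 2·arctan(57.9788 / (2 × 156.7141)) = 2·arctan(0.18498) ≈ 20.9605°.

20.96°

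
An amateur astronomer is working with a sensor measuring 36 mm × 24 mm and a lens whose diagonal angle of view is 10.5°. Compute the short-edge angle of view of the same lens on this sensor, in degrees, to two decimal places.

5.84°

Sensor diagonal = √(36² + 24²) = √1872.0000 ≈ 43.2666 mm.
From the diagonal AOV: f = 43.2666 / (2·tan(5.25°)) = 43.2666 / 0.18377 ≈ 235.4336 mm.
Short-edge AOV = 2·arctan(24 / (2 × 235.4336)) = 2·arctan(0.05097) ≈ 5.8357°.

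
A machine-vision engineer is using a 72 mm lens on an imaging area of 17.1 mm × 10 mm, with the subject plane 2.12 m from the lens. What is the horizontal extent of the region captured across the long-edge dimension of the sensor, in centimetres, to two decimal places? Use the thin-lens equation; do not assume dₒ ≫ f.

dₒ: 2.12 m = 2120 mm.
Similar triangles through the lens centre give W/dₒ = w/dᵢ; with 1/f = 1/dₒ + 1/dᵢ this gives W = w·(dₒ − f)/f.
W = 17.1 mm × (2120 − 72) / 72 = 17.1 × 28.4444 ≈ 486.400 mm = 48.64 cm.

48.64 cm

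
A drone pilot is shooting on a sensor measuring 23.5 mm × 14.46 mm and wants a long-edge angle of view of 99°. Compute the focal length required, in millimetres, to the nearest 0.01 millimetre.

From α = 2·arctan(w/2f) we get f = w / (2·tan(α/2)).
With w = 23.5 mm and α/2 = 49.5°, tan(α/2) ≈ 1.17085, so f ≈ 23.5 / 2.34170 ≈ 10.0354 mm.

10.04 mm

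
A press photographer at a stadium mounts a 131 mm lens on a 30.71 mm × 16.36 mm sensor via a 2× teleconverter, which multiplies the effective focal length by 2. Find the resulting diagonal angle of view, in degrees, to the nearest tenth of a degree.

7.6°

Effective focal length f = 131 × 2 = 262 mm.
Sensor diagonal = √(30.71² + 16.36²) = √1210.7537 ≈ 34.7959 mm.
α = 2·arctan(34.796 / (2 × 262)) = 2·arctan(0.06640) ≈ 7.5982°.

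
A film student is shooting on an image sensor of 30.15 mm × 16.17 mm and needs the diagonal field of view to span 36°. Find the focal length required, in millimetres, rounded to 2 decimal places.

Sensor diagonal = √(30.15² + 16.17²) = √1170.4914 ≈ 34.2124 mm.
From α = 2·arctan(d/2f) we get f = d / (2·tan(α/2)).
With d = 34.2124 mm and α/2 = 18°, tan(α/2) ≈ 0.32492, so f ≈ 34.2124 / 0.64984 ≈ 52.6475 mm.

52.65 mm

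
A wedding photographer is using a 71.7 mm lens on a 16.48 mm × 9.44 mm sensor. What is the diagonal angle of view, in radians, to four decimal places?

0.2634 rad

Sensor diagonal = √(16.48² + 9.44²) = √360.7040 ≈ 18.9922 mm.
Angle of view α = 2·arctan(d/2f) with d = 18.9922 mm and f = 71.7 mm.
d/2f = 0.13244; arctan(0.13244) ≈ 0.1317 rad, so α ≈ 0.2634 rad.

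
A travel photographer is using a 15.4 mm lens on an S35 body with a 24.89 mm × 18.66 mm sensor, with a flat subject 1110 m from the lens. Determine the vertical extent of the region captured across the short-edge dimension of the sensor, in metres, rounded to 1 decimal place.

dₒ: 1110 m = 1.11e+06 mm.
Similar triangles through the lens centre give W/dₒ = h/dᵢ; with 1/f = 1/dₒ + 1/dᵢ this gives W = h·(dₒ − f)/f.
W = 18.66 mm × (1.11e+06 − 15.4) / 15.4 = 18.66 × 72076.9221 ≈ 1344955.366 mm = 1344.96 m.

1345.0 m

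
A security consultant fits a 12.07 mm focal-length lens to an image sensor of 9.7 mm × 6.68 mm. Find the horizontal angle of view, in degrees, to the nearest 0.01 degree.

Angle of view α = 2·arctan(w/2f) with w = 9.7 mm and f = 12.07 mm.
w/2f = 0.40182; arctan(0.40182) ≈ 21.8914°, so α ≈ 43.7828°.

43.78°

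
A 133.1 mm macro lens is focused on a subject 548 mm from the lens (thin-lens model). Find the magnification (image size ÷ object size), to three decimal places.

0.321×

Thin lens: 1/f = 1/dₒ + 1/dᵢ → 1/dᵢ = 1/133.1 − 1/548 = 0.0056883 mm⁻¹, so dᵢ ≈ 175.7985 mm.
Magnification m = dᵢ/dₒ = 175.7985/548 ≈ 0.32080.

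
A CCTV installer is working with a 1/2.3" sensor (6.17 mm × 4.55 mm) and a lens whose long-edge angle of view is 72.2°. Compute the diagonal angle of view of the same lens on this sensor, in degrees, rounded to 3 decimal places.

From the long-edge AOV: f = 6.17 / (2·tan(36.1°)) = 6.17 / 1.45843 ≈ 4.2306 mm.
Sensor diagonal = √(6.17² + 4.55²) = √58.7714 ≈ 7.6663 mm.
Diagonal AOV = 2·arctan(7.6663 / (2 × 4.2306)) = 2·arctan(0.90605) ≈ 84.3563°.

84.356°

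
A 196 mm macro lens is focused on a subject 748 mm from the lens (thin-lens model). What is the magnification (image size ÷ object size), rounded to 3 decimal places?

Thin lens: 1/f = 1/dₒ + 1/dᵢ → 1/dᵢ = 1/196 − 1/748 = 0.0037651 mm⁻¹, so dᵢ ≈ 265.5942 mm.
Magnification m = dᵢ/dₒ = 265.5942/748 ≈ 0.35507.

0.355×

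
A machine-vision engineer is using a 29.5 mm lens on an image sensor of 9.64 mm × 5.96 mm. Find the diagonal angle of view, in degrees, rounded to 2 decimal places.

Sensor diagonal = √(9.64² + 5.96²) = √128.4512 ≈ 11.3336 mm.
Angle of view α = 2·arctan(d/2f) with d = 11.3336 mm and f = 29.5 mm.
d/2f = 0.19210; arctan(0.19210) ≈ 10.8738°, so α ≈ 21.7476°.

21.75°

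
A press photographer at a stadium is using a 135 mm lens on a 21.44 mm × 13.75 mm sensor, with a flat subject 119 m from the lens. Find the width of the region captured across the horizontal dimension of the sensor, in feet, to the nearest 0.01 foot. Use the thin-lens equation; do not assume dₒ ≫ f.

61.93 ft

dₒ: 119 m = 119000 mm.
Similar triangles through the lens centre give W/dₒ = w/dᵢ; with 1/f = 1/dₒ + 1/dᵢ this gives W = w·(dₒ − f)/f.
W = 21.44 mm × (119000 − 135) / 135 = 21.44 × 880.4815 ≈ 18877.523 mm = 18877.523/304.8 ft = 61.9341 ft.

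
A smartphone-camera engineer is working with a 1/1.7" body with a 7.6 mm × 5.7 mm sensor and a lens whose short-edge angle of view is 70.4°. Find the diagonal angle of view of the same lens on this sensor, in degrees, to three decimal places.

99.234°

From the short-edge AOV: f = 5.7 / (2·tan(35.2°)) = 5.7 / 1.41084 ≈ 4.0401 mm.
Sensor diagonal = √(7.6² + 5.7²) = √90.2500 ≈ 9.5000 mm.
Diagonal AOV = 2·arctan(9.5000 / (2 × 4.0401)) = 2·arctan(1.17570) ≈ 99.2341°.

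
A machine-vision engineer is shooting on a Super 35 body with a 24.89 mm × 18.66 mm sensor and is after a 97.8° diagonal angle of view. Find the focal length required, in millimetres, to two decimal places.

Sensor diagonal = √(24.89² + 18.66²) = √967.7077 ≈ 31.1080 mm.
From α = 2·arctan(d/2f) we get f = d / (2·tan(α/2)).
With d = 31.1080 mm and α/2 = 48.9°, tan(α/2) ≈ 1.14632, so f ≈ 31.1080 / 2.29264 ≈ 13.5686 mm.

13.57 mm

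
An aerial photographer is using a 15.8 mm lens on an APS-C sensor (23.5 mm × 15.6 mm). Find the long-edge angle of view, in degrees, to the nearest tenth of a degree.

73.3°

Angle of view α = 2·arctan(w/2f) with w = 23.5 mm and f = 15.8 mm.
w/2f = 0.74367; arctan(0.74367) ≈ 36.6371°, so α ≈ 73.2742°.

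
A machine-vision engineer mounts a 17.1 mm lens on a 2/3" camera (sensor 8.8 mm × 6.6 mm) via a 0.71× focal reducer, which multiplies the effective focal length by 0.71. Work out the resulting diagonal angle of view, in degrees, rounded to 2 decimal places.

48.74°

Effective focal length f = 17.1 × 0.71 = 12.141 mm.
Sensor diagonal = √(8.8² + 6.6²) = √121.0000 ≈ 11.0000 mm.
α = 2·arctan(11.000 / (2 × 12.141)) = 2·arctan(0.45301) ≈ 48.7420°.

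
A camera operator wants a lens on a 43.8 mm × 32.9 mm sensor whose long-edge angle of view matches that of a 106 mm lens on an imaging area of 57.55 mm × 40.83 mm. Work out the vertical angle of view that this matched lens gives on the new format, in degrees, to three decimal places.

Equal long-edge AOV ⇒ f₂ = f₁ · 43.8/57.55 = 106 × 0.76108 ≈ 80.6742 mm.
Vertical AOV on the new format = 2·arctan(32.9 / (2 × 80.6742)) = 2·arctan(0.20391) ≈ 23.0500°.

23.050°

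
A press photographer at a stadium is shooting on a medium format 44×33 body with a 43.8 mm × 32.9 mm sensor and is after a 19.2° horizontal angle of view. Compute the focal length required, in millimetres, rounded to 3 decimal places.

From α = 2·arctan(w/2f) we get f = w / (2·tan(α/2)).
With w = 43.8 mm and α/2 = 9.6°, tan(α/2) ≈ 0.16914, so f ≈ 43.8 / 0.33827 ≈ 129.4806 mm.

129.481 mm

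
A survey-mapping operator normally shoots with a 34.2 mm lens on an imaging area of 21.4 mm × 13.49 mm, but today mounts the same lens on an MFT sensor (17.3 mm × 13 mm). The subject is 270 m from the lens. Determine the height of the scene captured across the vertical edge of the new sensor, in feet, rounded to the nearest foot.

The focal length stays 34.2 mm; the relevant sensor dimension is now h = 13 mm. Object distance dₒ = 270 m = 270000 mm.
Thin-lens field height W = h·(dₒ − f)/f = 13 × (270000 − 34.2)/34.2 ≈ 102618.579 mm = 102618.579/304.8 ft = 336.675 ft.

337 ft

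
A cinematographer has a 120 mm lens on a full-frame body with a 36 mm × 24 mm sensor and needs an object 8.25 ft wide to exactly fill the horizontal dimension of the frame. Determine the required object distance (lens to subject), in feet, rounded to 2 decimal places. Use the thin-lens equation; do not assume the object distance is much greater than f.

27.89 ft

W: 8.25 ft × 304.8 mm/ft = 2514.60 mm.
Magnification m = w/W = dᵢ/dₒ; combined with 1/f = 1/dₒ + 1/dᵢ this gives dₒ = f·(1 + W/w).
dₒ = 120 mm × (1 + 2514.6/36) = 120 × 70.8500 ≈ 8502.000 mm = 8502.000/304.8 ft = 27.8937 ft.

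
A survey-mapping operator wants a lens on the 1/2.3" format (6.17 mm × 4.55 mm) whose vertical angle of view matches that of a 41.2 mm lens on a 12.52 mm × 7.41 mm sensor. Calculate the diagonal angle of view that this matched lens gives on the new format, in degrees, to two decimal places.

Equal vertical AOV ⇒ f₂ = f₁ · 4.55/7.41 = 41.2 × 0.61404 ≈ 25.2982 mm.
Sensor diagonal = √(6.17² + 4.55²) = √58.7714 ≈ 7.6663 mm.
Diagonal AOV on the new format = 2·arctan(7.6663 / (2 × 25.2982)) = 2·arctan(0.15152) ≈ 17.2316°.

17.23°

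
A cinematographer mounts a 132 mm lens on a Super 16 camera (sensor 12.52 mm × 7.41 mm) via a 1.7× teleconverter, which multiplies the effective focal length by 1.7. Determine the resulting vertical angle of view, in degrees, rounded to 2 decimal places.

1.89°

Effective focal length f = 132 × 1.7 = 224.4 mm.
α = 2·arctan(7.41 / (2 × 224.4)) = 2·arctan(0.01651) ≈ 1.8918°.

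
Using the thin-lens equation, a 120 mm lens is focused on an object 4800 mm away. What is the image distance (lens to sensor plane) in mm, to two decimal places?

123.08 mm

1/dᵢ = 1/f − 1/dₒ = 1/120 − 1/4800 = 0.0081250 mm⁻¹.
dᵢ = 1/0.0081250 ≈ 123.0769 mm.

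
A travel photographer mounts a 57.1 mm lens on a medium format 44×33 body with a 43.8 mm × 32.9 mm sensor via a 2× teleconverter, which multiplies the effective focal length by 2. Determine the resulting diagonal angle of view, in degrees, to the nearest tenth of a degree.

Effective focal length f = 57.1 × 2 = 114.2 mm.
Sensor diagonal = √(43.8² + 32.9²) = √3000.8500 ≈ 54.7800 mm.
α = 2·arctan(54.780 / (2 × 114.2)) = 2·arctan(0.23984) ≈ 26.9744°.

27.0°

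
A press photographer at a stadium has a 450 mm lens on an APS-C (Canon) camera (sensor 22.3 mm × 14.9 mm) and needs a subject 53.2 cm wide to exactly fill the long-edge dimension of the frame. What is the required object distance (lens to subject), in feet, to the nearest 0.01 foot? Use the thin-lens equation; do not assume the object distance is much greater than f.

36.70 ft

W: 53.2 cm = 532 mm.
Magnification m = w/W = dᵢ/dₒ; combined with 1/f = 1/dₒ + 1/dᵢ this gives dₒ = f·(1 + W/w).
dₒ = 450 mm × (1 + 532/22.3) = 450 × 24.8565 ≈ 11185.426 mm = 11185.426/304.8 ft = 36.6976 ft.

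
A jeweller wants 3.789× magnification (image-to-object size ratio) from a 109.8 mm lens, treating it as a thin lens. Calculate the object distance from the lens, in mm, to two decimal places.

With m = dᵢ/dₒ and 1/f = 1/dₒ + 1/dᵢ, substituting dᵢ = m·dₒ gives 1/f = (1 + 1/m)/dₒ, hence dₒ = f·(1 + 1/m).
dₒ = 109.8 × (1 + 1/3.789) = 109.8 × 1.26392 ≈ 138.779 mm.

138.78 mm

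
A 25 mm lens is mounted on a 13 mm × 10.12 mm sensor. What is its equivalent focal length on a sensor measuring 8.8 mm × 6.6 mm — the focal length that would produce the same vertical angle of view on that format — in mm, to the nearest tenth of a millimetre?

Equal angle of view means equal height/f ratio, so f₂ = f₁ · (height₂/height₁) = 25 × 6.6/10.12.
f₂ = 25 × 0.65217 ≈ 16.304 mm.

16.3 mm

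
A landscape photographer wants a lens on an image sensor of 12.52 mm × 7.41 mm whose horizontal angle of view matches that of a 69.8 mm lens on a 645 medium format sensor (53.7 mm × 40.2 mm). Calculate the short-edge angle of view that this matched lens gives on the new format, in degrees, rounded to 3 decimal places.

25.652°

Equal horizontal AOV ⇒ f₂ = f₁ · 12.52/53.7 = 69.8 × 0.23315 ≈ 16.2737 mm.
Short-edge AOV on the new format = 2·arctan(7.41 / (2 × 16.2737)) = 2·arctan(0.22767) ≈ 25.6516°.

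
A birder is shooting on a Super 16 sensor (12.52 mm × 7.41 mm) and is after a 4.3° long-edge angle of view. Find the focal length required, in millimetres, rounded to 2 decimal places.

From α = 2·arctan(w/2f) we get f = w / (2·tan(α/2)).
With w = 12.52 mm and α/2 = 2.15°, tan(α/2) ≈ 0.03754, so f ≈ 12.52 / 0.07508 ≈ 166.7457 mm.

166.75 mm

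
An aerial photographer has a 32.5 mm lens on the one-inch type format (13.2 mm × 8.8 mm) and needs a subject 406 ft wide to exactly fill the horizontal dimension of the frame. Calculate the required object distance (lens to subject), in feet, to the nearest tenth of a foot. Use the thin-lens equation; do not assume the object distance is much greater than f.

W: 406 ft × 304.8 mm/ft = 123748.80 mm.
Magnification m = w/W = dᵢ/dₒ; combined with 1/f = 1/dₒ + 1/dᵢ this gives dₒ = f·(1 + W/w).
dₒ = 32.5 mm × (1 + 123749/13.2) = 32.5 × 9375.9088 ≈ 304717.036 mm = 304717.036/304.8 ft = 999.728 ft.

999.7 ft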